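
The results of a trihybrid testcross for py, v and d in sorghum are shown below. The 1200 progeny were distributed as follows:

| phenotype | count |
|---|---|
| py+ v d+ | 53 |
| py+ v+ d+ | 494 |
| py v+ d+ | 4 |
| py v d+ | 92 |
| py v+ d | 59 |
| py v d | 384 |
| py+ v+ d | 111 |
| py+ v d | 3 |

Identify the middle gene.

The two most frequent reciprocal classes, py+ v+ d+ and py v d, are the parental types, so the F1 was py+ v+ d+ / py v d.
The two rarest classes, py v+ d+ and py+ v d, are the double crossovers. Comparing them with the parentals, only the py allele has switched, so py is the middle locus and the order is d – py – v.

py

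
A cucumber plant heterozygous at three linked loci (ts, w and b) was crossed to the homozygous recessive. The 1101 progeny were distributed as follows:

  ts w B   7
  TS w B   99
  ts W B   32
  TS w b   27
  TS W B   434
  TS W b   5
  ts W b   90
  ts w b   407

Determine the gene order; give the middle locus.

b

The two most frequent reciprocal classes, TS W B and ts w b, are the parental types, so the F1 was TS W B / ts w b.
The two rarest classes, TS W b and ts w B, are the double crossovers. Comparing them with the parentals, only the b allele has switched, so b is the middle locus and the order is ts – b – w.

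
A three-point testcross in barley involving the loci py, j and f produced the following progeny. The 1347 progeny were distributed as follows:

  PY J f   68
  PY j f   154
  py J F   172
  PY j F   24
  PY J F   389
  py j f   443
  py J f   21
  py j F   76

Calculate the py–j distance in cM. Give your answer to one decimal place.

27.5 cM

The two most frequent reciprocal classes, PY J F and py j f, are the parental types, so the F1 was PY J F / py j f.
The two rarest classes, PY j F and py J f, are the double crossovers. Comparing them with the parentals, only the j allele has switched, so j is the middle locus and the order is f – j – py.
Crossovers in the j–py interval produce the single-crossover classes py J F and PY j f (172 + 154 = 326) plus the double crossovers (45).
RF(j–py) = (326 + 45) / 1347 = 371/1347 = 0.2754 → 27.5 cM.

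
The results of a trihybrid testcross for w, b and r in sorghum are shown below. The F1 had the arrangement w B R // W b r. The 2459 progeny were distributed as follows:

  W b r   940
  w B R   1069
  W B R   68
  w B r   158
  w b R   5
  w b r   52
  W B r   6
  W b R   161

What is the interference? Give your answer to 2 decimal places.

The two rarest classes, w b R and W B r, are the double crossovers. Comparing them with the parentals, only the b allele has switched, so b is the middle locus and the order is w – b – r.
w–b: (120 + 11)/2459 = 0.0533; b–r: (319 + 11)/2459 = 0.1342.
Expected DCO frequency = 0.0533 × 0.1342 ≈ 0.00715; observed = 11/2459 ≈ 0.00447.
Coefficient of coincidence = 0.00447/0.00715 ≈ 0.63; interference = 1 − 0.63 = 0.37.

0.37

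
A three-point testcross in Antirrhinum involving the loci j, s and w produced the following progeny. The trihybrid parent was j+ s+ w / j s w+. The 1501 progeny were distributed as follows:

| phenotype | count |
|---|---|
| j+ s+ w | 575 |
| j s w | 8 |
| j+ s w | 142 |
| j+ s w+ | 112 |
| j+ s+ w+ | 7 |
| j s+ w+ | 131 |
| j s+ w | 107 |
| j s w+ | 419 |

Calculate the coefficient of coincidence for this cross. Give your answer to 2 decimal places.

0.33

The two rarest classes, j+ s+ w+ and j s w, are the double crossovers. Comparing them with the parentals, only the w allele has switched, so w is the middle locus and the order is j – w – s.
j–w: (219 + 15)/1501 = 0.1559; w–s: (273 + 15)/1501 = 0.1919.
Expected DCO frequency = 0.1559 × 0.1919 ≈ 0.02992; observed = 15/1501 ≈ 0.00999.
Coefficient of coincidence = 0.00999/0.02992 ≈ 0.33.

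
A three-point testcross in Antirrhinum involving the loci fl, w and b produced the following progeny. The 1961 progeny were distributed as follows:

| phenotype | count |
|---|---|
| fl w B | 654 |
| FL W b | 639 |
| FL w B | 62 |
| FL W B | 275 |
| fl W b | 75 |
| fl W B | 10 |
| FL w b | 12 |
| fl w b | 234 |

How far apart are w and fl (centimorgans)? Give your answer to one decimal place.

8.1 centimorgans

The two most frequent reciprocal classes, fl w B and FL W b, are the parental types, so the F1 was fl w B / FL W b.
The two rarest classes, fl W B and FL w b, are the double crossovers. Comparing them with the parentals, only the w allele has switched, so w is the middle locus and the order is fl – w – b.
Crossovers in the fl–w interval produce the single-crossover classes FL w B and fl W b (62 + 75 = 137) plus the double crossovers (22).
RF(fl–w) = (137 + 22) / 1961 = 159/1961 = 0.0811 → 8.1 centimorgans.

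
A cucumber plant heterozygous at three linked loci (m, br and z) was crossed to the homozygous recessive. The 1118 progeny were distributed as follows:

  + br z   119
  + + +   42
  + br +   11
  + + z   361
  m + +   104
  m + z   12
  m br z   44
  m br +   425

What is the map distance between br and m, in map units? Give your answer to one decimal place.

The two most frequent reciprocal classes, + + z and m br +, are the parental types, so the F1 was + + z / m br +.
The two rarest classes, m + z and + br +, are the double crossovers. Comparing them with the parentals, only the m allele has switched, so m is the middle locus and the order is z – m – br.
Crossovers in the m–br interval produce the single-crossover classes + br z and m + + (119 + 104 = 223) plus the double crossovers (23).
RF(m–br) = (223 + 23) / 1118 = 246/1118 = 0.2200 → 22.0 map units.

22.0 map units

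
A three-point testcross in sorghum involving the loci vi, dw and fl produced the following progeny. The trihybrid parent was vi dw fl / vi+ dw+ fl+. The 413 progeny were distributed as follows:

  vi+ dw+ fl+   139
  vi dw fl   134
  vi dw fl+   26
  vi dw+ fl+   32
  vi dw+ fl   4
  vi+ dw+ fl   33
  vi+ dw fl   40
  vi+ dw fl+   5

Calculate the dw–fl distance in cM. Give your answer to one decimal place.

16.5 cM

The two rarest classes, vi dw+ fl and vi+ dw fl+, are the double crossovers. Comparing them with the parentals, only the dw allele has switched, so dw is the middle locus and the order is fl – dw – vi.
Crossovers in the fl–dw interval produce the single-crossover classes vi dw fl+ and vi+ dw+ fl (26 + 33 = 59) plus the double crossovers (9).
RF(fl–dw) = (59 + 9) / 413 = 68/413 = 0.1646 → 16.5 cM.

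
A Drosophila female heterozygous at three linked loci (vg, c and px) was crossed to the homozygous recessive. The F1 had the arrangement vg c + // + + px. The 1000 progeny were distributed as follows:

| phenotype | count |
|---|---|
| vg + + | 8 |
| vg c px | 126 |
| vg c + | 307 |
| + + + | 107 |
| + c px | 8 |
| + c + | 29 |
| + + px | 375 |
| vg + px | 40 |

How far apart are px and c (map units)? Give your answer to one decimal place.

24.9 map units

The two rarest classes, vg + + and + c px, are the double crossovers. Comparing them with the parentals, only the c allele has switched, so c is the middle locus and the order is vg – c – px.
Crossovers in the c–px interval produce the single-crossover classes vg c px and + + + (126 + 107 = 233) plus the double crossovers (16).
RF(c–px) = (233 + 16) / 1000 = 249/1000 = 0.2490 → 24.9 map units.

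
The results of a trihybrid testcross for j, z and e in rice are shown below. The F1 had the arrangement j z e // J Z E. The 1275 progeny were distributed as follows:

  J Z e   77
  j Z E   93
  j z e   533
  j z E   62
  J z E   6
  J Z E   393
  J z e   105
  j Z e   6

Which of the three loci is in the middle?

z

The two rarest classes, j Z e and J z E, are the double crossovers. Comparing them with the parentals, only the z allele has switched, so z is the middle locus and the order is e – z – j.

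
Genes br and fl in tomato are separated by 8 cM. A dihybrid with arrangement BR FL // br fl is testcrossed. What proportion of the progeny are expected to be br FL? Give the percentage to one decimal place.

A map distance of 8 cM corresponds to a recombination frequency of 0.080.
The F1 is BR FL / br fl, so br FL is a recombinant gamete class with expected frequency r/2 = 0.080/2 = 0.0400.
That is 0.0400 = 4.0% of the progeny.

4.0%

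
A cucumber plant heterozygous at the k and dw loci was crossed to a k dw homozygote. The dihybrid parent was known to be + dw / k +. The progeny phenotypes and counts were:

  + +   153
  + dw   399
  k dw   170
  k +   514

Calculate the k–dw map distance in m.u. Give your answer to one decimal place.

26.1 m.u.

The recombinant classes are + + and k dw: 153 + 170 = 323.
Recombination frequency = 323/1236 = 0.2613 ≈ 26.1%, i.e. 26.1 m.u.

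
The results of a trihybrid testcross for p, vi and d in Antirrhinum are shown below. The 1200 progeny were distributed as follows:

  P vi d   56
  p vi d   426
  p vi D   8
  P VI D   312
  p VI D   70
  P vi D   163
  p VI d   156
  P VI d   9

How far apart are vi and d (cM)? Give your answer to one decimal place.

The two most frequent reciprocal classes, P VI D and p vi d, are the parental types, so the F1 was P VI D / p vi d.
The two rarest classes, P VI d and p vi D, are the double crossovers. Comparing them with the parentals, only the d allele has switched, so d is the middle locus and the order is p – d – vi.
Crossovers in the d–vi interval produce the single-crossover classes P vi D and p VI d (163 + 156 = 319) plus the double crossovers (17).
RF(d–vi) = (319 + 17) / 1200 = 336/1200 = 0.2800 → 28.0 cM.

28.0 cM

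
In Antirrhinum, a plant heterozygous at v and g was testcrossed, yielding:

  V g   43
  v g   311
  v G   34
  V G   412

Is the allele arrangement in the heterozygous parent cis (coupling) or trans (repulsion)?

The two most frequent classes are V G (412) and v g (311); these are the parental (non-recombinant) types.
So the F1 carried V G on one chromosome and v g on the other — the recessive alleles are on the same chromosome (cis / coupling).

cis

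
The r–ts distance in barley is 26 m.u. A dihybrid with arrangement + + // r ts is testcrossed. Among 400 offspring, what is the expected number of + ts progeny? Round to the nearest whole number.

A map distance of 26 m.u. corresponds to a recombination frequency of 0.260.
The F1 is + + / r ts, so + ts is a recombinant gamete class with expected frequency r/2 = 0.260/2 = 0.1300.
Expected number = 0.1300 × 400 = 52.00 ≈ 52.

52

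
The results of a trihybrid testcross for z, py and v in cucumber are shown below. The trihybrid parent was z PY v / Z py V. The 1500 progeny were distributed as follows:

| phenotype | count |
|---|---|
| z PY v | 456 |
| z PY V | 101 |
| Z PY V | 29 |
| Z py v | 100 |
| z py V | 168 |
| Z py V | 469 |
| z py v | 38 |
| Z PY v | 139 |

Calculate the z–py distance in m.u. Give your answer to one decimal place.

The two rarest classes, z py v and Z PY V, are the double crossovers. Comparing them with the parentals, only the py allele has switched, so py is the middle locus and the order is z – py – v.
Crossovers in the z–py interval produce the single-crossover classes Z PY v and z py V (139 + 168 = 307) plus the double crossovers (67).
RF(z–py) = (307 + 67) / 1500 = 374/1500 = 0.2493 → 24.9 m.u.

24.9 m.u.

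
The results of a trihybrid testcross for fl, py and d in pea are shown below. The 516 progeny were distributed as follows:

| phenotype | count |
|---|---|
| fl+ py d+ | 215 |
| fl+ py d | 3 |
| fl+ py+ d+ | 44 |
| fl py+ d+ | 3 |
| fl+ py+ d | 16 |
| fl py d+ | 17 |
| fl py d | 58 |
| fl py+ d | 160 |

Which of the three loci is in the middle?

d

The two most frequent reciprocal classes, fl+ py d+ and fl py+ d, are the parental types, so the F1 was fl+ py d+ / fl py+ d.
The two rarest classes, fl+ py d and fl py+ d+, are the double crossovers. Comparing them with the parentals, only the d allele has switched, so d is the middle locus and the order is fl – d – py.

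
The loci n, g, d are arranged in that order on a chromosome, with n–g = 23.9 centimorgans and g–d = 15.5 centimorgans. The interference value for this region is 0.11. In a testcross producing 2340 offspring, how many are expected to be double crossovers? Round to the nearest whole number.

77

Map distances give recombination frequencies of 0.239 and 0.155 for the two intervals.
With interference 0.11 (so coincidence = 0.89), expected double-crossover frequency = 0.239 × 0.155 × 0.89 = 0.03297.
Expected number = 0.03297 × 2340 = 77.15 ≈ 77.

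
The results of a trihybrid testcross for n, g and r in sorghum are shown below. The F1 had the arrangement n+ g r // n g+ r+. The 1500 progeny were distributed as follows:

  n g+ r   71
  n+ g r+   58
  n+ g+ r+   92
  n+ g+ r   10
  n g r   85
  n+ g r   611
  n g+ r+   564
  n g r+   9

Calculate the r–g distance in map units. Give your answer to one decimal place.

9.9 map units

The two rarest classes, n+ g+ r and n g r+, are the double crossovers. Comparing them with the parentals, only the g allele has switched, so g is the middle locus and the order is n – g – r.
Crossovers in the g–r interval produce the single-crossover classes n+ g r+ and n g+ r (58 + 71 = 129) plus the double crossovers (19).
RF(g–r) = (129 + 19) / 1500 = 148/1500 = 0.0987 → 9.9 map units.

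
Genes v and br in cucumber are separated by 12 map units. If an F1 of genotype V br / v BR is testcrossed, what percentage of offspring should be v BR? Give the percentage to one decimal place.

44.0%

A map distance of 12 map units corresponds to a recombination frequency of 0.120.
The F1 is V br / v BR, so v BR is a parental gamete class with expected frequency (1 − r)/2 = 0.880/2 = 0.4400.
That is 0.4400 = 44.0% of the progeny.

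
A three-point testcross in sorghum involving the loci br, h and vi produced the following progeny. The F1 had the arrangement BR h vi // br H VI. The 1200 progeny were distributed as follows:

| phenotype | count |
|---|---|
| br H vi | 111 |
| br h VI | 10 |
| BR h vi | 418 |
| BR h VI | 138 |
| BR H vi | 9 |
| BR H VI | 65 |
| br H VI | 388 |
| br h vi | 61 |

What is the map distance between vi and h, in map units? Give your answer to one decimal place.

22.3 map units

The two rarest classes, BR H vi and br h VI, are the double crossovers. Comparing them with the parentals, only the h allele has switched, so h is the middle locus and the order is vi – h – br.
Crossovers in the vi–h interval produce the single-crossover classes BR h VI and br H vi (138 + 111 = 249) plus the double crossovers (19).
RF(vi–h) = (249 + 19) / 1200 = 268/1200 = 0.2233 → 22.3 map units.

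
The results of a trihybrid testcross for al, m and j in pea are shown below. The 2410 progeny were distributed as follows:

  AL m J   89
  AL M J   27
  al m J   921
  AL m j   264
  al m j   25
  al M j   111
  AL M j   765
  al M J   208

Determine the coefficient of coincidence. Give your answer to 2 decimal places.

0.95

The two most frequent reciprocal classes, al m J and AL M j, are the parental types, so the F1 was al m J / AL M j.
The two rarest classes, al m j and AL M J, are the double crossovers. Comparing them with the parentals, only the j allele has switched, so j is the middle locus and the order is m – j – al.
m–j: (472 + 52)/2410 = 0.2174; j–al: (200 + 52)/2410 = 0.1046.
Expected DCO frequency = 0.2174 × 0.1046 ≈ 0.02274; observed = 52/2410 ≈ 0.02158.
Coefficient of coincidence = 0.02158/0.02274 ≈ 0.95.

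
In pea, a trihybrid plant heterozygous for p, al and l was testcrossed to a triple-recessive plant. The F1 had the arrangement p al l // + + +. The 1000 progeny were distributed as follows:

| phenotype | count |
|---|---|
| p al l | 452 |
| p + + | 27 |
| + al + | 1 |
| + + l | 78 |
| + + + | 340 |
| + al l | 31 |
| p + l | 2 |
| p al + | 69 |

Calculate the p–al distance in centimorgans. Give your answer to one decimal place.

6.1 centimorgans

The two rarest classes, p + l and + al +, are the double crossovers. Comparing them with the parentals, only the al allele has switched, so al is the middle locus and the order is l – al – p.
Crossovers in the al–p interval produce the single-crossover classes + al l and p + + (31 + 27 = 58) plus the double crossovers (3).
RF(al–p) = (58 + 3) / 1000 = 61/1000 = 0.0610 → 6.1 centimorgans.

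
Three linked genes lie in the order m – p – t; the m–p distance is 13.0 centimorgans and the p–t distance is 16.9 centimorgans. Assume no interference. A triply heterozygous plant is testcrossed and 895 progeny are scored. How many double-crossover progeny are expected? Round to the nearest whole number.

Map distances give recombination frequencies of 0.130 and 0.169 for the two intervals.
With no interference, expected double-crossover frequency = 0.130 × 0.169 = 0.02197.
Expected number = 0.02197 × 895 = 19.66 ≈ 20.

20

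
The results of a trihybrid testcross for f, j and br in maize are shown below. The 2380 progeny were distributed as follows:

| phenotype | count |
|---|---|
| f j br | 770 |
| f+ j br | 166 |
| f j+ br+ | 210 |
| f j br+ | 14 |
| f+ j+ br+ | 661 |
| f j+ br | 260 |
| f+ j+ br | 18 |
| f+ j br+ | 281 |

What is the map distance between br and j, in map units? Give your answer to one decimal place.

24.1 map units

The two most frequent reciprocal classes, f j br and f+ j+ br+, are the parental types, so the F1 was f j br / f+ j+ br+.
The two rarest classes, f j br+ and f+ j+ br, are the double crossovers. Comparing them with the parentals, only the br allele has switched, so br is the middle locus and the order is f – br – j.
Crossovers in the br–j interval produce the single-crossover classes f j+ br and f+ j br+ (260 + 281 = 541) plus the double crossovers (32).
RF(br–j) = (541 + 32) / 2380 = 573/2380 = 0.2408 → 24.1 map units.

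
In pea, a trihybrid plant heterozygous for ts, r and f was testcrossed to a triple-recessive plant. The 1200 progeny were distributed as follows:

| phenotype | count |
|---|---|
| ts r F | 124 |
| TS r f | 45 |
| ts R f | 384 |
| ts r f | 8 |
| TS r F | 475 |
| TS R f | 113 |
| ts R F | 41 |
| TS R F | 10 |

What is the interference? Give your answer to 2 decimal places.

The two most frequent reciprocal classes, ts R f and TS r F, are the parental types, so the F1 was ts R f / TS r F.
The two rarest classes, ts r f and TS R F, are the double crossovers. Comparing them with the parentals, only the r allele has switched, so r is the middle locus and the order is ts – r – f.
ts–r: (237 + 18)/1200 = 0.2125; r–f: (86 + 18)/1200 = 0.0867.
Expected DCO frequency = 0.2125 × 0.0867 ≈ 0.01842; observed = 18/1200 ≈ 0.01500.
Coefficient of coincidence = 0.01500/0.01842 ≈ 0.81; interference = 1 − 0.81 = 0.19.

0.19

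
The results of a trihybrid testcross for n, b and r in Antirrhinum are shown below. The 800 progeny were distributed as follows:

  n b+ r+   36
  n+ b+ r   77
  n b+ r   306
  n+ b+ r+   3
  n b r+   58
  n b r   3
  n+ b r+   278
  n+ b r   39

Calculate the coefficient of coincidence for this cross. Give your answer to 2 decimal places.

0.42

The two most frequent reciprocal classes, n b+ r and n+ b r+, are the parental types, so the F1 was n b+ r / n+ b r+.
The two rarest classes, n b r and n+ b+ r+, are the double crossovers. Comparing them with the parentals, only the b allele has switched, so b is the middle locus and the order is r – b – n.
r–b: (75 + 6)/800 = 0.1013; b–n: (135 + 6)/800 = 0.1762.
Expected DCO frequency = 0.1013 × 0.1762 ≈ 0.01785; observed = 6/800 ≈ 0.00750.
Coefficient of coincidence = 0.00750/0.01785 ≈ 0.42.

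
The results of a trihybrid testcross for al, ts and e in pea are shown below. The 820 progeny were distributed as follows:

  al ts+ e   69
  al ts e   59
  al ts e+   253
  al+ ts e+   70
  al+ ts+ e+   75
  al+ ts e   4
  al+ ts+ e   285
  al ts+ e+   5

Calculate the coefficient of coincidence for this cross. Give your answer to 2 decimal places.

The two most frequent reciprocal classes, al+ ts+ e and al ts e+, are the parental types, so the F1 was al+ ts+ e / al ts e+.
The two rarest classes, al+ ts e and al ts+ e+, are the double crossovers. Comparing them with the parentals, only the ts allele has switched, so ts is the middle locus and the order is e – ts – al.
e–ts: (134 + 9)/820 = 0.1744; ts–al: (139 + 9)/820 = 0.1805.
Expected DCO frequency = 0.1744 × 0.1805 ≈ 0.03148; observed = 9/820 ≈ 0.01098.
Coefficient of coincidence = 0.01098/0.03148 ≈ 0.35.

0.35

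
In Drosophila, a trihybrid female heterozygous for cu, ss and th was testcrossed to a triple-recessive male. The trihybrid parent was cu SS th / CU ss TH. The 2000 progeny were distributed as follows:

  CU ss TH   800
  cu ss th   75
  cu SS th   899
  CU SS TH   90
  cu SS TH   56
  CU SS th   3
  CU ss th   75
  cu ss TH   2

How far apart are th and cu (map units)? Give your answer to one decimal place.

The two rarest classes, CU SS th and cu ss TH, are the double crossovers. Comparing them with the parentals, only the cu allele has switched, so cu is the middle locus and the order is ss – cu – th.
Crossovers in the cu–th interval produce the single-crossover classes cu SS TH and CU ss th (56 + 75 = 131) plus the double crossovers (5).
RF(cu–th) = (131 + 5) / 2000 = 136/2000 = 0.0680 → 6.8 map units.

6.8 map units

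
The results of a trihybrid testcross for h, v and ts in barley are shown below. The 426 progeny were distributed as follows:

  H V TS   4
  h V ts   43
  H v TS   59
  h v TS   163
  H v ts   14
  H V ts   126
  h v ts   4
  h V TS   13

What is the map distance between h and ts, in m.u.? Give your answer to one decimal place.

The two most frequent reciprocal classes, h v TS and H V ts, are the parental types, so the F1 was h v TS / H V ts.
The two rarest classes, h v ts and H V TS, are the double crossovers. Comparing them with the parentals, only the ts allele has switched, so ts is the middle locus and the order is v – ts – h.
Crossovers in the ts–h interval produce the single-crossover classes H v TS and h V ts (59 + 43 = 102) plus the double crossovers (8).
RF(ts–h) = (102 + 8) / 426 = 110/426 = 0.2582 → 25.8 m.u.

25.8 m.u.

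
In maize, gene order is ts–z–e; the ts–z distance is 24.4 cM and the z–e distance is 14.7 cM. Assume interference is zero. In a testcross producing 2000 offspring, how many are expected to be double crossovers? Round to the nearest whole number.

72

Map distances give recombination frequencies of 0.244 and 0.147 for the two intervals.
With no interference, expected double-crossover frequency = 0.244 × 0.147 = 0.03587.
Expected number = 0.03587 × 2000 = 71.74 ≈ 72.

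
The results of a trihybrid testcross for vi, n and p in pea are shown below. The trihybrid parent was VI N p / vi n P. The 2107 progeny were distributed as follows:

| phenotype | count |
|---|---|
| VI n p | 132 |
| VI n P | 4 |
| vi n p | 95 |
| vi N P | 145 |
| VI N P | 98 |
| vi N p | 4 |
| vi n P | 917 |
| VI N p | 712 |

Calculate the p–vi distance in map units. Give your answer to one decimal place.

The two rarest classes, vi N p and VI n P, are the double crossovers. Comparing them with the parentals, only the vi allele has switched, so vi is the middle locus and the order is p – vi – n.
Crossovers in the p–vi interval produce the single-crossover classes VI N P and vi n p (98 + 95 = 193) plus the double crossovers (8).
RF(p–vi) = (193 + 8) / 2107 = 201/2107 = 0.0954 → 9.5 map units.

9.5 map units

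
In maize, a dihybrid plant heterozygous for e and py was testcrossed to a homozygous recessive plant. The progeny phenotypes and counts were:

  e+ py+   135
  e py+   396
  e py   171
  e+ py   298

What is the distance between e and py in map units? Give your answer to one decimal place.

The two most frequent classes, e+ py (298) and e py+ (396), are the parental types, so the F1 was e+ py / e py+.
The recombinant classes are e+ py+ and e py: 135 + 171 = 306.
Recombination frequency = 306/1000 = 0.3060 ≈ 30.6%, i.e. 30.6 map units.

30.6 map units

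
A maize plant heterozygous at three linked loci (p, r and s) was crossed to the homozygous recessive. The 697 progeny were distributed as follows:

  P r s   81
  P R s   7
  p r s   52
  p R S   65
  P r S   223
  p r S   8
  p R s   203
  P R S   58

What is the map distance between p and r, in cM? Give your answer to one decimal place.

The two most frequent reciprocal classes, p R s and P r S, are the parental types, so the F1 was p R s / P r S.
The two rarest classes, P R s and p r S, are the double crossovers. Comparing them with the parentals, only the p allele has switched, so p is the middle locus and the order is s – p – r.
Crossovers in the p–r interval produce the single-crossover classes p r s and P R S (52 + 58 = 110) plus the double crossovers (15).
RF(p–r) = (110 + 15) / 697 = 125/697 = 0.1793 → 17.9 cM.

17.9 cM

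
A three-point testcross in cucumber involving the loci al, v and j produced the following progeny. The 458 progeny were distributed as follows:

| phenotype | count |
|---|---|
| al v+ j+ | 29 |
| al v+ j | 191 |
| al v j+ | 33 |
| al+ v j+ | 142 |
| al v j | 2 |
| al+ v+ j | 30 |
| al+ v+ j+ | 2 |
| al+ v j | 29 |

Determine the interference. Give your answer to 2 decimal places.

The two most frequent reciprocal classes, al+ v j+ and al v+ j, are the parental types, so the F1 was al+ v j+ / al v+ j.
The two rarest classes, al+ v+ j+ and al v j, are the double crossovers. Comparing them with the parentals, only the v allele has switched, so v is the middle locus and the order is j – v – al.
j–v: (58 + 4)/458 = 0.1354; v–al: (63 + 4)/458 = 0.1463.
Expected DCO frequency = 0.1354 × 0.1463 ≈ 0.01981; observed = 4/458 ≈ 0.00873.
Coefficient of coincidence = 0.00873/0.01981 ≈ 0.44; interference = 1 − 0.44 = 0.56.

0.56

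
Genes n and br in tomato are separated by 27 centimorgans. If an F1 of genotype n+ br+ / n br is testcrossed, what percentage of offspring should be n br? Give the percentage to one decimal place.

36.5%

A map distance of 27 centimorgans corresponds to a recombination frequency of 0.270.
The F1 is n+ br+ / n br, so n br is a parental gamete class with expected frequency (1 − r)/2 = 0.730/2 = 0.3650.
That is 0.3650 = 36.5% of the progeny.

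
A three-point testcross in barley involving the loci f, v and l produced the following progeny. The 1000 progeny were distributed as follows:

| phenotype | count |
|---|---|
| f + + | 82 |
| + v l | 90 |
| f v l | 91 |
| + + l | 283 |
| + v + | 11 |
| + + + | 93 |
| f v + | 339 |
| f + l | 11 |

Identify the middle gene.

The two most frequent reciprocal classes, + + l and f v +, are the parental types, so the F1 was + + l / f v +.
The two rarest classes, f + l and + v +, are the double crossovers. Comparing them with the parentals, only the f allele has switched, so f is the middle locus and the order is l – f – v.

f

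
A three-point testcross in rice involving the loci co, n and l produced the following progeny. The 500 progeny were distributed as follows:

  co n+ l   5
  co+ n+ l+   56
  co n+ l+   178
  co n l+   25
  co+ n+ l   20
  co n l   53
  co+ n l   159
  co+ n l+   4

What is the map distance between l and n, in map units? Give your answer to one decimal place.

The two most frequent reciprocal classes, co+ n l and co n+ l+, are the parental types, so the F1 was co+ n l / co n+ l+.
The two rarest classes, co+ n l+ and co n+ l, are the double crossovers. Comparing them with the parentals, only the l allele has switched, so l is the middle locus and the order is co – l – n.
Crossovers in the l–n interval produce the single-crossover classes co+ n+ l and co n l+ (20 + 25 = 45) plus the double crossovers (9).
RF(l–n) = (45 + 9) / 500 = 54/500 = 0.1080 → 10.8 map units.

10.8 map units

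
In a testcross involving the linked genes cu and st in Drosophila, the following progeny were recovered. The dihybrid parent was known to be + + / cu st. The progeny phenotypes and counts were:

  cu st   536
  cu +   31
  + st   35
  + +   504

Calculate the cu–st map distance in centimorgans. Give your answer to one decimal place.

The recombinant classes are + st and cu +: 35 + 31 = 66.
Recombination frequency = 66/1106 = 0.0597 ≈ 6.0%, i.e. 6.0 centimorgans.

6.0 centimorgans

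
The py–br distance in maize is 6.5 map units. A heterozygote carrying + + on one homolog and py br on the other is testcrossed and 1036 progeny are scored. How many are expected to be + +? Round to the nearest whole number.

A map distance of 6.5 map units corresponds to a recombination frequency of 0.065.
The F1 is + + / py br, so + + is a parental gamete class with expected frequency (1 − r)/2 = 0.935/2 = 0.4675.
Expected number = 0.4675 × 1036 = 484.33 ≈ 484.

484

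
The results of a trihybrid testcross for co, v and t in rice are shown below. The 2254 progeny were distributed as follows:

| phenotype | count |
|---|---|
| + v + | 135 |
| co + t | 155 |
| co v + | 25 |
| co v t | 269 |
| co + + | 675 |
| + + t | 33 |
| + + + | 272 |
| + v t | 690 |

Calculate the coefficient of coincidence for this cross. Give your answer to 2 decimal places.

0.63

The two most frequent reciprocal classes, co + + and + v t, are the parental types, so the F1 was co + + / + v t.
The two rarest classes, co v + and + + t, are the double crossovers. Comparing them with the parentals, only the v allele has switched, so v is the middle locus and the order is t – v – co.
t–v: (290 + 58)/2254 = 0.1544; v–co: (541 + 58)/2254 = 0.2657.
Expected DCO frequency = 0.1544 × 0.2657 ≈ 0.04102; observed = 58/2254 ≈ 0.02573.
Coefficient of coincidence = 0.02573/0.04102 ≈ 0.63.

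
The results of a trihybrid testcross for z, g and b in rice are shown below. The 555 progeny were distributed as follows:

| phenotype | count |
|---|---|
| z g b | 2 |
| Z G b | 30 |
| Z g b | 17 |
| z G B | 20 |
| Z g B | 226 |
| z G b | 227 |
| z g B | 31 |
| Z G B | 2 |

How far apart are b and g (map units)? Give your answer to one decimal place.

7.4 map units

The two most frequent reciprocal classes, z G b and Z g B, are the parental types, so the F1 was z G b / Z g B.
The two rarest classes, z g b and Z G B, are the double crossovers. Comparing them with the parentals, only the g allele has switched, so g is the middle locus and the order is b – g – z.
Crossovers in the b–g interval produce the single-crossover classes z G B and Z g b (20 + 17 = 37) plus the double crossovers (4).
RF(b–g) = (37 + 4) / 555 = 41/555 = 0.0739 → 7.4 map units.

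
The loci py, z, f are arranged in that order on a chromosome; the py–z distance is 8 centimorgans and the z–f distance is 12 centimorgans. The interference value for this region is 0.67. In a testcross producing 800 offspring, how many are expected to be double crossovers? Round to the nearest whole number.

3

Map distances give recombination frequencies of 0.080 and 0.120 for the two intervals.
With interference 0.67 (so coincidence = 0.33), expected double-crossover frequency = 0.080 × 0.120 × 0.33 = 0.00317.
Expected number = 0.00317 × 800 = 2.53 ≈ 3.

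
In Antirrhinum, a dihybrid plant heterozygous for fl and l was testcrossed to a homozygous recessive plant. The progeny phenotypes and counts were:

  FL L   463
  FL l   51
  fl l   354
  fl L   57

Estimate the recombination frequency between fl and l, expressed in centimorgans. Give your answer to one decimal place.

The two most frequent classes, FL L (463) and fl l (354), are the parental types, so the F1 was FL L / fl l.
The recombinant classes are FL l and fl L: 51 + 57 = 108.
Recombination frequency = 108/925 = 0.1168 ≈ 11.7%, i.e. 11.7 centimorgans.

11.7 centimorgans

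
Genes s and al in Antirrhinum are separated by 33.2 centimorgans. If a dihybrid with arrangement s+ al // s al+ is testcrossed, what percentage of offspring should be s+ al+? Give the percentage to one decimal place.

A map distance of 33.2 centimorgans corresponds to a recombination frequency of 0.332.
The F1 is s+ al / s al+, so s+ al+ is a recombinant gamete class with expected frequency r/2 = 0.332/2 = 0.1660.
That is 0.1660 = 16.6% of the progeny.

16.6%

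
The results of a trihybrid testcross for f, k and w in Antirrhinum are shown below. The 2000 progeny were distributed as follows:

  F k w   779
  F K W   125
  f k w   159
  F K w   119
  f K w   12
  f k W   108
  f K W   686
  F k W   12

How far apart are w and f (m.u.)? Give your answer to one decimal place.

15.4 m.u.

The two most frequent reciprocal classes, f K W and F k w, are the parental types, so the F1 was f K W / F k w.
The two rarest classes, f K w and F k W, are the double crossovers. Comparing them with the parentals, only the w allele has switched, so w is the middle locus and the order is f – w – k.
Crossovers in the f–w interval produce the single-crossover classes F K W and f k w (125 + 159 = 284) plus the double crossovers (24).
RF(f–w) = (284 + 24) / 2000 = 308/2000 = 0.1540 → 15.4 m.u.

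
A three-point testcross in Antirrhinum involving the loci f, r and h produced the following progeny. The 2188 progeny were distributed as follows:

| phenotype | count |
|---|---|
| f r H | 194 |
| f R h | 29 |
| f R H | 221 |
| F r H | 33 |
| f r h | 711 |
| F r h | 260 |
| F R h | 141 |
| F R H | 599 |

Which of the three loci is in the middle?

The two most frequent reciprocal classes, f r h and F R H, are the parental types, so the F1 was f r h / F R H.
The two rarest classes, f R h and F r H, are the double crossovers. Comparing them with the parentals, only the r allele has switched, so r is the middle locus and the order is f – r – h.

r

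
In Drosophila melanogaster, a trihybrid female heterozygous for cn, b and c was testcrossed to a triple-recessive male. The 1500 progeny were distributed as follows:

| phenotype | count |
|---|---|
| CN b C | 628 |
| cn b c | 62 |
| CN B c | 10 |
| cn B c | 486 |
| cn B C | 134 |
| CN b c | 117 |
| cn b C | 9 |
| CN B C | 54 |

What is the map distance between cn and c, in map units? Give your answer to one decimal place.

18.0 map units

The two most frequent reciprocal classes, CN b C and cn B c, are the parental types, so the F1 was CN b C / cn B c.
The two rarest classes, cn b C and CN B c, are the double crossovers. Comparing them with the parentals, only the cn allele has switched, so cn is the middle locus and the order is c – cn – b.
Crossovers in the c–cn interval produce the single-crossover classes CN b c and cn B C (117 + 134 = 251) plus the double crossovers (19).
RF(c–cn) = (251 + 19) / 1500 = 270/1500 = 0.1800 → 18.0 map units.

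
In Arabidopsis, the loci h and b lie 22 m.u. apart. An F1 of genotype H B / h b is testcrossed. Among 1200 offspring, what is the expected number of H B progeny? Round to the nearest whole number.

A map distance of 22 m.u. corresponds to a recombination frequency of 0.220.
The F1 is H B / h b, so H B is a parental gamete class with expected frequency (1 − r)/2 = 0.780/2 = 0.3900.
Expected number = 0.3900 × 1200 = 468.00 ≈ 468.

468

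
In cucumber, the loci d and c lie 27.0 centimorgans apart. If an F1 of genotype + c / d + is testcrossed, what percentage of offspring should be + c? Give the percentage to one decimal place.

A map distance of 27.0 centimorgans corresponds to a recombination frequency of 0.270.
The F1 is + c / d +, so + c is a parental gamete class with expected frequency (1 − r)/2 = 0.730/2 = 0.3650.
That is 0.3650 = 36.5% of the progeny.

36.5%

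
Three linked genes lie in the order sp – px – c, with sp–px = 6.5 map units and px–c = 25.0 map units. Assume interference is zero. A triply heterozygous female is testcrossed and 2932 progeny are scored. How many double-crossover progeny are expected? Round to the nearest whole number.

Map distances give recombination frequencies of 0.065 and 0.250 for the two intervals.
With no interference, expected double-crossover frequency = 0.065 × 0.250 = 0.01625.
Expected number = 0.01625 × 2932 = 47.65 ≈ 48.

48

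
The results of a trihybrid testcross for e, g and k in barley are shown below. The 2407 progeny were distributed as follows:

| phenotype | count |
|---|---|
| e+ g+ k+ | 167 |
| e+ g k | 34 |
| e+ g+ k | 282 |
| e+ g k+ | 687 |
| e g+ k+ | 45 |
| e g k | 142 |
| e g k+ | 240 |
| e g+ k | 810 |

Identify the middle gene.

The two most frequent reciprocal classes, e g+ k and e+ g k+, are the parental types, so the F1 was e g+ k / e+ g k+.
The two rarest classes, e g+ k+ and e+ g k, are the double crossovers. Comparing them with the parentals, only the k allele has switched, so k is the middle locus and the order is e – k – g.

k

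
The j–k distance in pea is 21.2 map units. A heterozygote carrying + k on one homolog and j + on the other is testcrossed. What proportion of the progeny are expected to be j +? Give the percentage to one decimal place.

39.4%

A map distance of 21.2 map units corresponds to a recombination frequency of 0.212.
The F1 is + k / j +, so j + is a parental gamete class with expected frequency (1 − r)/2 = 0.788/2 = 0.3940.
That is 0.3940 = 39.4% of the progeny.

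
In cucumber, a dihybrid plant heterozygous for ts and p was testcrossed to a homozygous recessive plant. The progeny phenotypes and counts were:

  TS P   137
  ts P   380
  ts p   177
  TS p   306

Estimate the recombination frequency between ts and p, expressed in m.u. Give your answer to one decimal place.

31.4 m.u.

The two most frequent classes, TS p (306) and ts P (380), are the parental types, so the F1 was TS p / ts P.
The recombinant classes are TS P and ts p: 137 + 177 = 314.
Recombination frequency = 314/1000 = 0.3140 ≈ 31.4%, i.e. 31.4 m.u.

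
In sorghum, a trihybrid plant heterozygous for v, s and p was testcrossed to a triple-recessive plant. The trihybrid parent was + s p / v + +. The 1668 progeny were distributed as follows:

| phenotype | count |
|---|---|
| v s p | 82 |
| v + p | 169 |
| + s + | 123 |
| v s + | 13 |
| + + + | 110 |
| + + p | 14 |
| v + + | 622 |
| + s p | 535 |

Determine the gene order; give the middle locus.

s

The two rarest classes, + + p and v s +, are the double crossovers. Comparing them with the parentals, only the s allele has switched, so s is the middle locus and the order is p – s – v.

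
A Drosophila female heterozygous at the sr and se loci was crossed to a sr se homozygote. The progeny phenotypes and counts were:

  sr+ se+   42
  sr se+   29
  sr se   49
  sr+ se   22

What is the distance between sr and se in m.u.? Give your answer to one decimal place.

The two most frequent classes, sr+ se+ (42) and sr se (49), are the parental types, so the F1 was sr+ se+ / sr se.
The recombinant classes are sr+ se and sr se+: 22 + 29 = 51.
Recombination frequency = 51/142 = 0.3592 ≈ 35.9%, i.e. 35.9 m.u.

35.9 m.u.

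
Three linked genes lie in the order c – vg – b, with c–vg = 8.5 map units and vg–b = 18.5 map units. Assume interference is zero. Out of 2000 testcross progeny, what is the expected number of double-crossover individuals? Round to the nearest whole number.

Map distances give recombination frequencies of 0.085 and 0.185 for the two intervals.
With no interference, expected double-crossover frequency = 0.085 × 0.185 = 0.01572.
Expected number = 0.01572 × 2000 = 31.45 ≈ 31.

31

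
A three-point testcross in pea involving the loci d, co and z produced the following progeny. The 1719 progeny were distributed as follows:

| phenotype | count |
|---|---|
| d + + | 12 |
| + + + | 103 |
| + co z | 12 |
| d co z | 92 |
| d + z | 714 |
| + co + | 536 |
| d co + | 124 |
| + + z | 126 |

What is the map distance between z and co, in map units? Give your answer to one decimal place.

The two most frequent reciprocal classes, d + z and + co +, are the parental types, so the F1 was d + z / + co +.
The two rarest classes, d + + and + co z, are the double crossovers. Comparing them with the parentals, only the z allele has switched, so z is the middle locus and the order is d – z – co.
Crossovers in the z–co interval produce the single-crossover classes d co z and + + + (92 + 103 = 195) plus the double crossovers (24).
RF(z–co) = (195 + 24) / 1719 = 219/1719 = 0.1274 → 12.7 map units.

12.7 map units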